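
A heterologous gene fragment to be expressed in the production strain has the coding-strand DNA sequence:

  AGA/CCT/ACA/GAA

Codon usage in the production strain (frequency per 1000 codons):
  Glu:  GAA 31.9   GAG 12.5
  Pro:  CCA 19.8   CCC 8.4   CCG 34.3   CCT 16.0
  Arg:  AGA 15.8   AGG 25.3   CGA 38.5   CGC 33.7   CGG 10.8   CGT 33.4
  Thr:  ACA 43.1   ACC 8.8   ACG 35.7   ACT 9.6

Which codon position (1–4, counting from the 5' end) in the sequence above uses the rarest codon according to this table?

1

Codon 1 AGA (Arg): 15.8 per 1000.
Codon 2 CCT (Pro): 16.0 per 1000.
Codon 3 ACA (Thr): 43.1 per 1000.
Codon 4 GAA (Glu): 31.9 per 1000.
Lowest frequency is 15.8 at codon 1.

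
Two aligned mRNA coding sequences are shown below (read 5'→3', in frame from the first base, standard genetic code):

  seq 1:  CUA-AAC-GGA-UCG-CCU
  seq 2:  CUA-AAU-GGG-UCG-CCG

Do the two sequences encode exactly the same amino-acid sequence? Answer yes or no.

yes

Codon 1: CUA Leu / CUA Leu — identical.
Codon 2: AAC Asn / AAU Asn — synonymous.
Codon 3: GGA Gly / GGG Gly — synonymous.
Codon 4: UCG Ser / UCG Ser — identical.
Codon 5: CCU Pro / CCG Pro — synonymous.
Nonsynonymous differences: 0 → same protein.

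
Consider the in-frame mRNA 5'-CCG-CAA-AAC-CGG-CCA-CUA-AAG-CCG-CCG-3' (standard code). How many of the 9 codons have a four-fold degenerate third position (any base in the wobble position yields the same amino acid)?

6

Codon 1 CCG (Pro): third position 4-fold.
Codon 2 CAA (Gln): third position 2-fold.
Codon 3 AAC (Asn): third position 2-fold.
Codon 4 CGG (Arg): third position 4-fold.
Codon 5 CCA (Pro): third position 4-fold.
Codon 6 CUA (Leu): third position 4-fold.
Codon 7 AAG (Lys): third position 2-fold.
Codon 8 CCG (Pro): third position 4-fold.
Codon 9 CCG (Pro): third position 4-fold.
Four-fold degenerate third positions: 6.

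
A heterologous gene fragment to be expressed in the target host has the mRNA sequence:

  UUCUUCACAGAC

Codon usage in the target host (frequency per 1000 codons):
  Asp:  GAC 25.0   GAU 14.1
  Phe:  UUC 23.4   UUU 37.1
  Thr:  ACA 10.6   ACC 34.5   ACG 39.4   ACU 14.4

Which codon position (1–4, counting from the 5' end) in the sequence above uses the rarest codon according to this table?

3

Codon 1 UUC (Phe): 23.4 per 1000.
Codon 2 UUC (Phe): 23.4 per 1000.
Codon 3 ACA (Thr): 10.6 per 1000.
Codon 4 GAC (Asp): 25.0 per 1000.
Lowest frequency is 10.6 at codon 3.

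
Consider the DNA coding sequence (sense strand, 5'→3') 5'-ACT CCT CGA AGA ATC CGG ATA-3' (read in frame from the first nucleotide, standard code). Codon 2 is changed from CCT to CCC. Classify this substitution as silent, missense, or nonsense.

silent

Position 6 falls in codon 2: CCT → Pro.
After the substitution the codon is CCC → Pro.
Both encode Pro, so the change is synonymous.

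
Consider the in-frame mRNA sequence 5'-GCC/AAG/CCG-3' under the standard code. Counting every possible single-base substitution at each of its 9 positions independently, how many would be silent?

Codon 1 (GCC, Ala): 3 synonymous substitutions.
Codon 2 (AAG, Lys): 1 synonymous substitution.
Codon 3 (CCG, Pro): 3 synonymous substitutions.
Total: 3 + 1 + 3 = 7.

7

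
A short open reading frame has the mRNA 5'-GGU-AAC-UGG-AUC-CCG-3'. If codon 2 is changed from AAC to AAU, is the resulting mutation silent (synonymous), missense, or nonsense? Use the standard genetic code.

Position 6 falls in codon 2: AAC → Asn.
After the substitution the codon is AAU → Asn.
Both encode Asn, so the change is synonymous.

silent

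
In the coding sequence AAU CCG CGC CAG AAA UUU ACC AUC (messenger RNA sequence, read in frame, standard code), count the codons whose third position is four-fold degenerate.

3

Codon 1 AAU (Asn): third position 2-fold.
Codon 2 CCG (Pro): third position 4-fold.
Codon 3 CGC (Arg): third position 4-fold.
Codon 4 CAG (Gln): third position 2-fold.
Codon 5 AAA (Lys): third position 2-fold.
Codon 6 UUU (Phe): third position 2-fold.
Codon 7 ACC (Thr): third position 4-fold.
Codon 8 AUC (Ile): third position 3-fold.
Four-fold degenerate third positions: 3.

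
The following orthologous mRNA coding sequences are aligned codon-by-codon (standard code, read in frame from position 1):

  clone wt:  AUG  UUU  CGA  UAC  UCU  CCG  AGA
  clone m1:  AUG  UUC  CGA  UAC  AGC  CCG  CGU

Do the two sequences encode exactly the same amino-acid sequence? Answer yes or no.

yes

Codon 1: AUG Met / AUG Met — identical.
Codon 2: UUU Phe / UUC Phe — synonymous.
Codon 3: CGA Arg / CGA Arg — identical.
Codon 4: UAC Tyr / UAC Tyr — identical.
Codon 5: UCU Ser / AGC Ser — synonymous.
Codon 6: CCG Pro / CCG Pro — identical.
Codon 7: AGA Arg / CGU Arg — synonymous.
Nonsynonymous differences: 0 → same protein.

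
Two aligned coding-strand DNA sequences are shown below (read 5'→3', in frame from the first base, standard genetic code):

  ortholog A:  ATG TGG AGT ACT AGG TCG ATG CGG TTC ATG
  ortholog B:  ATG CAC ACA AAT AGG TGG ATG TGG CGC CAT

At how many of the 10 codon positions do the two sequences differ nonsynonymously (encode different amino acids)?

7

Codon 1: ATG Met / ATG Met — identical.
Codon 2: TGG Trp / CAC His — nonsynonymous.
Codon 3: AGT Ser / ACA Thr — nonsynonymous.
Codon 4: ACT Thr / AAT Asn — nonsynonymous.
Codon 5: AGG Arg / AGG Arg — identical.
Codon 6: TCG Ser / TGG Trp — nonsynonymous.
Codon 7: ATG Met / ATG Met — identical.
Codon 8: CGG Arg / TGG Trp — nonsynonymous.
Codon 9: TTC Phe / CGC Arg — nonsynonymous.
Codon 10: ATG Met / CAT His — nonsynonymous.
Nonsynonymous differences: 7.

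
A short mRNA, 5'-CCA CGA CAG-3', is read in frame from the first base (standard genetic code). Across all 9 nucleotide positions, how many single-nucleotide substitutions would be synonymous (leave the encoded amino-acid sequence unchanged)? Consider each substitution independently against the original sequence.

8

Codon 1 (CCA, Pro): 3 synonymous substitutions.
Codon 2 (CGA, Arg): 4 synonymous substitutions.
Codon 3 (CAG, Gln): 1 synonymous substitution.
Total: 3 + 4 + 1 = 8.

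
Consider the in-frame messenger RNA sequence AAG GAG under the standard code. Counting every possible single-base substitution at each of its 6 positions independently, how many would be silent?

2

Codon 1 (AAG, Lys): 1 synonymous substitution.
Codon 2 (GAG, Glu): 1 synonymous substitution.
Total: 1 + 1 = 2.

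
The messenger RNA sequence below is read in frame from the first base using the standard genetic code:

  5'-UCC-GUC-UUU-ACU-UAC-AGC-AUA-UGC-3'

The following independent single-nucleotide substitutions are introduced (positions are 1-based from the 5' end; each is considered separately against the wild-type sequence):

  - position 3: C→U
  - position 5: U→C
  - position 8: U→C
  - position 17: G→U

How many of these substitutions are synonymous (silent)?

Codon 1: UCC (Ser) → UCU (Ser) — synonymous.
Codon 2: GUC (Val) → GCC (Ala) — missense.
Codon 3: UUU (Phe) → UCU (Ser) — missense.
Codon 6: AGC (Ser) → AUC (Ile) — missense.
Synonymous: 1 of 4.

1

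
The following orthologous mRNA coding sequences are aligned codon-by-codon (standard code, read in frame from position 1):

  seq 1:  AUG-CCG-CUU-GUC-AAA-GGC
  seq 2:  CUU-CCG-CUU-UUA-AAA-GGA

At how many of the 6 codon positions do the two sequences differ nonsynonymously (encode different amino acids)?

Codon 1: AUG Met / CUU Leu — nonsynonymous.
Codon 2: CCG Pro / CCG Pro — identical.
Codon 3: CUU Leu / CUU Leu — identical.
Codon 4: GUC Val / UUA Leu — nonsynonymous.
Codon 5: AAA Lys / AAA Lys — identical.
Codon 6: GGC Gly / GGA Gly — synonymous.
Nonsynonymous differences: 2.

2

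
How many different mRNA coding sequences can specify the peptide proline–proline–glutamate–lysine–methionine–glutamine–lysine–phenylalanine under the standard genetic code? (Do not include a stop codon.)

Pro: 4 codons.
Pro: 4 codons.
Glu: 2 codons.
Lys: 2 codons.
Met: 1 codon.
Gln: 2 codons.
Lys: 2 codons.
Phe: 2 codons.
4 × 4 × 2 × 2 × 1 × 2 × 2 × 2 = 512.

512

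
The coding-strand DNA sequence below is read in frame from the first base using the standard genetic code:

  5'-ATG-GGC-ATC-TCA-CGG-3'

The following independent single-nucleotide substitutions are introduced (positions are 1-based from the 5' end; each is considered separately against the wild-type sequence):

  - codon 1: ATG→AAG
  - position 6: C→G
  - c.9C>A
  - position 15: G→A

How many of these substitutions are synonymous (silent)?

Codon 1: ATG (Met) → AAG (Lys) — missense.
Codon 2: GGC (Gly) → GGG (Gly) — synonymous.
Codon 3: ATC (Ile) → ATA (Ile) — synonymous.
Codon 5: CGG (Arg) → CGA (Arg) — synonymous.
Synonymous: 3 of 4.

3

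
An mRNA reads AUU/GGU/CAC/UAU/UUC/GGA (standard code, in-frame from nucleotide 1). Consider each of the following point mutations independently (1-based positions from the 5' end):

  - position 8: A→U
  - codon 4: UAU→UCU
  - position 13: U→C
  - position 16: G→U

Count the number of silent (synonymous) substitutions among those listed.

0

Codon 3: CAC (His) → CUC (Leu) — missense.
Codon 4: UAU (Tyr) → UCU (Ser) — missense.
Codon 5: UUC (Phe) → CUC (Leu) — missense.
Codon 6: GGA (Gly) → UGA (Stop) — nonsense.
Synonymous: 0 of 4.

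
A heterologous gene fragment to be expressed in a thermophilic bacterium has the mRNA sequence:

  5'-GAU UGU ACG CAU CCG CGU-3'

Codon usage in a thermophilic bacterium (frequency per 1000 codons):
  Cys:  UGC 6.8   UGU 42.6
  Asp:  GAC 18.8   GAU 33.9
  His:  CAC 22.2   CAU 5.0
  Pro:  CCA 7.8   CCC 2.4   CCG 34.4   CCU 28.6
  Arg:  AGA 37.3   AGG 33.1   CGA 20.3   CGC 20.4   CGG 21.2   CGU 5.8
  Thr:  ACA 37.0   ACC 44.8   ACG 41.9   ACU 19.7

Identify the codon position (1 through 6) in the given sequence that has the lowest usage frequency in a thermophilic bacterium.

4

Codon 1 GAU (Asp): 33.9 per 1000.
Codon 2 UGU (Cys): 42.6 per 1000.
Codon 3 ACG (Thr): 41.9 per 1000.
Codon 4 CAU (His): 5.0 per 1000.
Codon 5 CCG (Pro): 34.4 per 1000.
Codon 6 CGU (Arg): 5.8 per 1000.
Lowest frequency is 5.0 at codon 4.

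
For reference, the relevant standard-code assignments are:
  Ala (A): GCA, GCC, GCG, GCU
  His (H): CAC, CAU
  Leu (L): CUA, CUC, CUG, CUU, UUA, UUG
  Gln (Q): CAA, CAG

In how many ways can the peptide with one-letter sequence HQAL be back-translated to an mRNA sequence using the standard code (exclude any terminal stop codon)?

His: 2 codons.
Gln: 2 codons.
Ala: 4 codons.
Leu: 6 codons.
2 × 2 × 4 × 6 = 96.

96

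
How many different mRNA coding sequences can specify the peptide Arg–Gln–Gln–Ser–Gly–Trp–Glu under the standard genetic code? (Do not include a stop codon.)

Arg: 6 codons.
Gln: 2 codons.
Gln: 2 codons.
Ser: 6 codons.
Gly: 4 codons.
Trp: 1 codon.
Glu: 2 codons.
6 × 2 × 2 × 6 × 4 × 1 × 2 = 1152.

1152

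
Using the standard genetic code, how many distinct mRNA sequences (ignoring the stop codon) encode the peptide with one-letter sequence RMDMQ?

24

Arg: 6 codons.
Met: 1 codon.
Asp: 2 codons.
Met: 1 codon.
Gln: 2 codons.
6 × 1 × 2 × 1 × 2 = 24.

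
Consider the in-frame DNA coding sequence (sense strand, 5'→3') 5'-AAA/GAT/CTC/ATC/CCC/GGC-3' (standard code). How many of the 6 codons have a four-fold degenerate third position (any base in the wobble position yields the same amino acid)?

Codon 1 AAA (Lys): third position 2-fold.
Codon 2 GAT (Asp): third position 2-fold.
Codon 3 CTC (Leu): third position 4-fold.
Codon 4 ATC (Ile): third position 3-fold.
Codon 5 CCC (Pro): third position 4-fold.
Codon 6 GGC (Gly): third position 4-fold.
Four-fold degenerate third positions: 3.

3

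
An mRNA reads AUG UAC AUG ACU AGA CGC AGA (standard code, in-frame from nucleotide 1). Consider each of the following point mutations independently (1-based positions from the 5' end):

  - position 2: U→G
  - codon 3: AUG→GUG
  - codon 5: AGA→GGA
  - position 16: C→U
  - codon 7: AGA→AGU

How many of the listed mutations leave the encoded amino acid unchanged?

Codon 1: AUG (Met) → AGG (Arg) — missense.
Codon 3: AUG (Met) → GUG (Val) — missense.
Codon 5: AGA (Arg) → GGA (Gly) — missense.
Codon 6: CGC (Arg) → UGC (Cys) — missense.
Codon 7: AGA (Arg) → AGU (Ser) — missense.
Synonymous: 0 of 5.

0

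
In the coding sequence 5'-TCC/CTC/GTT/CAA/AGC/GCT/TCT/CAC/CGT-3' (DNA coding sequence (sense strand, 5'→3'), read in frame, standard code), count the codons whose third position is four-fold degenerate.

Codon 1 TCC (Ser): third position 4-fold.
Codon 2 CTC (Leu): third position 4-fold.
Codon 3 GTT (Val): third position 4-fold.
Codon 4 CAA (Gln): third position 2-fold.
Codon 5 AGC (Ser): third position 2-fold.
Codon 6 GCT (Ala): third position 4-fold.
Codon 7 TCT (Ser): third position 4-fold.
Codon 8 CAC (His): third position 2-fold.
Codon 9 CGT (Arg): third position 4-fold.
Four-fold degenerate third positions: 6.

6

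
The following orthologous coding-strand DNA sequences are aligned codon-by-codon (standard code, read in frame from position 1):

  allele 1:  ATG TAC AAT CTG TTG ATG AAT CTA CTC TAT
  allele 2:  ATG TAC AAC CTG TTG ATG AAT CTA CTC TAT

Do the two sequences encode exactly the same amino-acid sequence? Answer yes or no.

yes

Codon 1: ATG Met / ATG Met — identical.
Codon 2: TAC Tyr / TAC Tyr — identical.
Codon 3: AAT Asn / AAC Asn — synonymous.
Codon 4: CTG Leu / CTG Leu — identical.
Codon 5: TTG Leu / TTG Leu — identical.
Codon 6: ATG Met / ATG Met — identical.
Codon 7: AAT Asn / AAT Asn — identical.
Codon 8: CTA Leu / CTA Leu — identical.
Codon 9: CTC Leu / CTC Leu — identical.
Codon 10: TAT Tyr / TAT Tyr — identical.
Nonsynonymous differences: 0 → same protein.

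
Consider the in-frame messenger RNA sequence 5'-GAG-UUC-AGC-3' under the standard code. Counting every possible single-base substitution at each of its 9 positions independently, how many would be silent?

Codon 1 (GAG, Glu): 1 synonymous substitution.
Codon 2 (UUC, Phe): 1 synonymous substitution.
Codon 3 (AGC, Ser): 1 synonymous substitution.
Total: 1 + 1 + 1 = 3.

3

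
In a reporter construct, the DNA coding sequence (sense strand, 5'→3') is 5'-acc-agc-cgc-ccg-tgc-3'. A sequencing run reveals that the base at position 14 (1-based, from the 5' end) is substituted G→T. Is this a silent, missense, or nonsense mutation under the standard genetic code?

Position 14 falls in codon 5: TGC → Cys.
After the substitution the codon is TTC → Phe.
Cys ≠ Phe, so this is a missense mutation.

missense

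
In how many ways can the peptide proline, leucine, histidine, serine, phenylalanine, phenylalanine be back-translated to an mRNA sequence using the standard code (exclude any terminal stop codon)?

Pro: 4 codons.
Leu: 6 codons.
His: 2 codons.
Ser: 6 codons.
Phe: 2 codons.
Phe: 2 codons.
4 × 6 × 2 × 6 × 2 × 2 = 1152.

1152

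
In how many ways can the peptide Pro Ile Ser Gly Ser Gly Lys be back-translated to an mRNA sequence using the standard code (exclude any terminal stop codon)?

Pro: 4 codons.
Ile: 3 codons.
Ser: 6 codons.
Gly: 4 codons.
Ser: 6 codons.
Gly: 4 codons.
Lys: 2 codons.
4 × 3 × 6 × 4 × 6 × 4 × 2 = 13824.

13824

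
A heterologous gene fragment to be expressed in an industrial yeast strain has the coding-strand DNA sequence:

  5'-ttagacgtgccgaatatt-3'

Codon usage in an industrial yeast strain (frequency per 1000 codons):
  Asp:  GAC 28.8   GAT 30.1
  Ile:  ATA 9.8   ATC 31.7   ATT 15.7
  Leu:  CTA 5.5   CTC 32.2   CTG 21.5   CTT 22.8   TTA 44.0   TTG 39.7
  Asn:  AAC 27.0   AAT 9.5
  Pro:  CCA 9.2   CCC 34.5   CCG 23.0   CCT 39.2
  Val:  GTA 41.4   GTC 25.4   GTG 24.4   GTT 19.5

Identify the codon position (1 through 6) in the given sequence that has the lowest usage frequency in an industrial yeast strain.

Codon 1 TTA (Leu): 44.0 per 1000.
Codon 2 GAC (Asp): 28.8 per 1000.
Codon 3 GTG (Val): 24.4 per 1000.
Codon 4 CCG (Pro): 23.0 per 1000.
Codon 5 AAT (Asn): 9.5 per 1000.
Codon 6 ATT (Ile): 15.7 per 1000.
Lowest frequency is 9.5 at codon 5.

5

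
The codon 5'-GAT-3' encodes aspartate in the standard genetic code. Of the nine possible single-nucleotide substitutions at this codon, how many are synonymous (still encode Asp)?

Position 1: none → 0 synonymous.
Position 2: none → 0 synonymous.
Position 3: GAC → 1 synonymous.
Total: 0 + 0 + 1 = 1.

1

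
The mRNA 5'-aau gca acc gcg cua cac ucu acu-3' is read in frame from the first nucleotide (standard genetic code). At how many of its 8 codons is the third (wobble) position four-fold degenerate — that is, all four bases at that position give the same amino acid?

Codon 1 AAU (Asn): third position 2-fold.
Codon 2 GCA (Ala): third position 4-fold.
Codon 3 ACC (Thr): third position 4-fold.
Codon 4 GCG (Ala): third position 4-fold.
Codon 5 CUA (Leu): third position 4-fold.
Codon 6 CAC (His): third position 2-fold.
Codon 7 UCU (Ser): third position 4-fold.
Codon 8 ACU (Thr): third position 4-fold.
Four-fold degenerate third positions: 6.

6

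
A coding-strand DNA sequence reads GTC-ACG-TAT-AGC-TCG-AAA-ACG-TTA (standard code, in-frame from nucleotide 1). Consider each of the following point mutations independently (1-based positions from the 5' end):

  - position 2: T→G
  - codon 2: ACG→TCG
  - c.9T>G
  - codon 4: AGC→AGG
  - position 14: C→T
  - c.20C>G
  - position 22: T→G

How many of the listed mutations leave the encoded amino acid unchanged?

Codon 1: GTC (Val) → GGC (Gly) — missense.
Codon 2: ACG (Thr) → TCG (Ser) — missense.
Codon 3: TAT (Tyr) → TAG (Stop) — nonsense.
Codon 4: AGC (Ser) → AGG (Arg) — missense.
Codon 5: TCG (Ser) → TTG (Leu) — missense.
Codon 7: ACG (Thr) → AGG (Arg) — missense.
Codon 8: TTA (Leu) → GTA (Val) — missense.
Synonymous: 0 of 7.

0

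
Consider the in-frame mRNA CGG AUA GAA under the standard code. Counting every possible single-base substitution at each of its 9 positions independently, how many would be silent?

Codon 1 (CGG, Arg): 4 synonymous substitutions.
Codon 2 (AUA, Ile): 2 synonymous substitutions.
Codon 3 (GAA, Glu): 1 synonymous substitution.
Total: 4 + 2 + 1 = 7.

7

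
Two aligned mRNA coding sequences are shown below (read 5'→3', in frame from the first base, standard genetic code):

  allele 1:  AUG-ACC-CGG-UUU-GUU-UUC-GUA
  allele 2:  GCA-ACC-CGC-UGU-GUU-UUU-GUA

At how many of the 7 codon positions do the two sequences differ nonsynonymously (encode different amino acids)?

Codon 1: AUG Met / GCA Ala — nonsynonymous.
Codon 2: ACC Thr / ACC Thr — identical.
Codon 3: CGG Arg / CGC Arg — synonymous.
Codon 4: UUU Phe / UGU Cys — nonsynonymous.
Codon 5: GUU Val / GUU Val — identical.
Codon 6: UUC Phe / UUU Phe — synonymous.
Codon 7: GUA Val / GUA Val — identical.
Nonsynonymous differences: 2.

2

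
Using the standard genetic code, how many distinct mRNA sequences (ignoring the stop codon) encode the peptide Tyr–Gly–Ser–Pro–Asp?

384

Tyr: 2 codons.
Gly: 4 codons.
Ser: 6 codons.
Pro: 4 codons.
Asp: 2 codons.
2 × 4 × 6 × 4 × 2 = 384.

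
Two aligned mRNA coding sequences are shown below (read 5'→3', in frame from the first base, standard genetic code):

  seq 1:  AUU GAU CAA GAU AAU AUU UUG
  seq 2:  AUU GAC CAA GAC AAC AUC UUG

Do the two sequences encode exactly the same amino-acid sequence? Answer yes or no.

Codon 1: AUU Ile / AUU Ile — identical.
Codon 2: GAU Asp / GAC Asp — synonymous.
Codon 3: CAA Gln / CAA Gln — identical.
Codon 4: GAU Asp / GAC Asp — synonymous.
Codon 5: AAU Asn / AAC Asn — synonymous.
Codon 6: AUU Ile / AUC Ile — synonymous.
Codon 7: UUG Leu / UUG Leu — identical.
Nonsynonymous differences: 0 → same protein.

yes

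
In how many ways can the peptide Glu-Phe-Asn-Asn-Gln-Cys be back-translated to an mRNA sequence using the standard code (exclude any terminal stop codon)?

64

Glu: 2 codons.
Phe: 2 codons.
Asn: 2 codons.
Asn: 2 codons.
Gln: 2 codons.
Cys: 2 codons.
2 × 2 × 2 × 2 × 2 × 2 = 64.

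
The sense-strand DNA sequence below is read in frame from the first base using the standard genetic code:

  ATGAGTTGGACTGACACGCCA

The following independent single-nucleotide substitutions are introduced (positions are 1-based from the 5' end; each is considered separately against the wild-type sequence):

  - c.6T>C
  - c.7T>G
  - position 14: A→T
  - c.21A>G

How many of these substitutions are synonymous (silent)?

Codon 2: AGT (Ser) → AGC (Ser) — synonymous.
Codon 3: TGG (Trp) → GGG (Gly) — missense.
Codon 5: GAC (Asp) → GTC (Val) — missense.
Codon 7: CCA (Pro) → CCG (Pro) — synonymous.
Synonymous: 2 of 4.

2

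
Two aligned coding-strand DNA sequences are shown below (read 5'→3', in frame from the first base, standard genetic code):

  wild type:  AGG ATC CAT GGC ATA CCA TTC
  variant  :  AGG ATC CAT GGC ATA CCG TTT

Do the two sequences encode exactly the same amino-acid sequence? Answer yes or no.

yes

Codon 1: AGG Arg / AGG Arg — identical.
Codon 2: ATC Ile / ATC Ile — identical.
Codon 3: CAT His / CAT His — identical.
Codon 4: GGC Gly / GGC Gly — identical.
Codon 5: ATA Ile / ATA Ile — identical.
Codon 6: CCA Pro / CCG Pro — synonymous.
Codon 7: TTC Phe / TTT Phe — synonymous.
Nonsynonymous differences: 0 → same protein.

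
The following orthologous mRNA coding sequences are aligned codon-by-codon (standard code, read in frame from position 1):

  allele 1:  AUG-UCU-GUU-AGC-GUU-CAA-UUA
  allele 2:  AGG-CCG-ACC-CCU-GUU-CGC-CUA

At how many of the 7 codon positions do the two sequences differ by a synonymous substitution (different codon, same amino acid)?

Codon 1: AUG Met / AGG Arg — nonsynonymous.
Codon 2: UCU Ser / CCG Pro — nonsynonymous.
Codon 3: GUU Val / ACC Thr — nonsynonymous.
Codon 4: AGC Ser / CCU Pro — nonsynonymous.
Codon 5: GUU Val / GUU Val — identical.
Codon 6: CAA Gln / CGC Arg — nonsynonymous.
Codon 7: UUA Leu / CUA Leu — synonymous.
Synonymous differences: 1.

1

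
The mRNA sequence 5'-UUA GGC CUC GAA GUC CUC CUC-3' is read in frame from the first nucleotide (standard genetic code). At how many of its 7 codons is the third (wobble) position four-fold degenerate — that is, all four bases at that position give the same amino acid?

5

Codon 1 UUA (Leu): third position 2-fold.
Codon 2 GGC (Gly): third position 4-fold.
Codon 3 CUC (Leu): third position 4-fold.
Codon 4 GAA (Glu): third position 2-fold.
Codon 5 GUC (Val): third position 4-fold.
Codon 6 CUC (Leu): third position 4-fold.
Codon 7 CUC (Leu): third position 4-fold.
Four-fold degenerate third positions: 5.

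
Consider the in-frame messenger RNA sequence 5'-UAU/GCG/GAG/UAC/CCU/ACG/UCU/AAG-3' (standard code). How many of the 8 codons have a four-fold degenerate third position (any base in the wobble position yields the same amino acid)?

Codon 1 UAU (Tyr): third position 2-fold.
Codon 2 GCG (Ala): third position 4-fold.
Codon 3 GAG (Glu): third position 2-fold.
Codon 4 UAC (Tyr): third position 2-fold.
Codon 5 CCU (Pro): third position 4-fold.
Codon 6 ACG (Thr): third position 4-fold.
Codon 7 UCU (Ser): third position 4-fold.
Codon 8 AAG (Lys): third position 2-fold.
Four-fold degenerate third positions: 4.

4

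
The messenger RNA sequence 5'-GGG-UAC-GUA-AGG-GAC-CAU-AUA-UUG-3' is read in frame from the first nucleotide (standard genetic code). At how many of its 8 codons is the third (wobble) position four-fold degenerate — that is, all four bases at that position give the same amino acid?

Codon 1 GGG (Gly): third position 4-fold.
Codon 2 UAC (Tyr): third position 2-fold.
Codon 3 GUA (Val): third position 4-fold.
Codon 4 AGG (Arg): third position 2-fold.
Codon 5 GAC (Asp): third position 2-fold.
Codon 6 CAU (His): third position 2-fold.
Codon 7 AUA (Ile): third position 3-fold.
Codon 8 UUG (Leu): third position 2-fold.
Four-fold degenerate third positions: 2.

2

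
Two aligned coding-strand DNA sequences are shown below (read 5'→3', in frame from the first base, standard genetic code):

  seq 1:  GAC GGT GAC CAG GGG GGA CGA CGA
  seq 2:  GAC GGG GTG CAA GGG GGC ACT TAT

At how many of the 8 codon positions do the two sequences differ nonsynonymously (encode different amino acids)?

3

Codon 1: GAC Asp / GAC Asp — identical.
Codon 2: GGT Gly / GGG Gly — synonymous.
Codon 3: GAC Asp / GTG Val — nonsynonymous.
Codon 4: CAG Gln / CAA Gln — synonymous.
Codon 5: GGG Gly / GGG Gly — identical.
Codon 6: GGA Gly / GGC Gly — synonymous.
Codon 7: CGA Arg / ACT Thr — nonsynonymous.
Codon 8: CGA Arg / TAT Tyr — nonsynonymous.
Nonsynonymous differences: 3.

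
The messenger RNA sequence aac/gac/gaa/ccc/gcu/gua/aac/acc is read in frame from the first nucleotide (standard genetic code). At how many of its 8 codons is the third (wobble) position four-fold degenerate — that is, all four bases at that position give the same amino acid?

Codon 1 AAC (Asn): third position 2-fold.
Codon 2 GAC (Asp): third position 2-fold.
Codon 3 GAA (Glu): third position 2-fold.
Codon 4 CCC (Pro): third position 4-fold.
Codon 5 GCU (Ala): third position 4-fold.
Codon 6 GUA (Val): third position 4-fold.
Codon 7 AAC (Asn): third position 2-fold.
Codon 8 ACC (Thr): third position 4-fold.
Four-fold degenerate third positions: 4.

4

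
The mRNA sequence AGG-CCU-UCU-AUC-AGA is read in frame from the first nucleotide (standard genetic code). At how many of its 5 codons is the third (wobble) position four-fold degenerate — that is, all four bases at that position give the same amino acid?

2

Codon 1 AGG (Arg): third position 2-fold.
Codon 2 CCU (Pro): third position 4-fold.
Codon 3 UCU (Ser): third position 4-fold.
Codon 4 AUC (Ile): third position 3-fold.
Codon 5 AGA (Arg): third position 2-fold.
Four-fold degenerate third positions: 2.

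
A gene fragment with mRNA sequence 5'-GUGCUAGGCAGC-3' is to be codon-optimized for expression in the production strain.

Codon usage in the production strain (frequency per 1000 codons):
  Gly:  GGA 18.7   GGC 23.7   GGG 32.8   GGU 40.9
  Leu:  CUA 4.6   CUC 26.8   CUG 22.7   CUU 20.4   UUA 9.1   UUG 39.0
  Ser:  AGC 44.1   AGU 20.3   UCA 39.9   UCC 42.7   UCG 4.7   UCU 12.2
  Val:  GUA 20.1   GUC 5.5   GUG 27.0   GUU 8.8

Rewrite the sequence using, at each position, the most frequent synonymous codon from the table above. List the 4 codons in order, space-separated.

GUG UUG GGU AGC

Codon 1 (Val): best is GUG at 27.0.
Codon 2 (Leu): best is UUG at 39.0.
Codon 3 (Gly): best is GGU at 40.9.
Codon 4 (Ser): best is AGC at 44.1.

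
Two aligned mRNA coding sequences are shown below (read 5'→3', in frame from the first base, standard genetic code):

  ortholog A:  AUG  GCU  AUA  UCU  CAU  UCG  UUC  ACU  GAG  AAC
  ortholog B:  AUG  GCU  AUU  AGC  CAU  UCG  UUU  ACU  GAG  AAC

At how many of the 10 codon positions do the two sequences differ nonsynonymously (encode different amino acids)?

Codon 1: AUG Met / AUG Met — identical.
Codon 2: GCU Ala / GCU Ala — identical.
Codon 3: AUA Ile / AUU Ile — synonymous.
Codon 4: UCU Ser / AGC Ser — synonymous.
Codon 5: CAU His / CAU His — identical.
Codon 6: UCG Ser / UCG Ser — identical.
Codon 7: UUC Phe / UUU Phe — synonymous.
Codon 8: ACU Thr / ACU Thr — identical.
Codon 9: GAG Glu / GAG Glu — identical.
Codon 10: AAC Asn / AAC Asn — identical.
Nonsynonymous differences: 0.

0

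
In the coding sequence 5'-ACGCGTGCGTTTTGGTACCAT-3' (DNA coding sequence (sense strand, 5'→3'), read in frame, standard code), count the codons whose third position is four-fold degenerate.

3

Codon 1 ACG (Thr): third position 4-fold.
Codon 2 CGT (Arg): third position 4-fold.
Codon 3 GCG (Ala): third position 4-fold.
Codon 4 TTT (Phe): third position 2-fold.
Codon 5 TGG (Trp): third position 1-fold.
Codon 6 TAC (Tyr): third position 2-fold.
Codon 7 CAT (His): third position 2-fold.
Four-fold degenerate third positions: 3.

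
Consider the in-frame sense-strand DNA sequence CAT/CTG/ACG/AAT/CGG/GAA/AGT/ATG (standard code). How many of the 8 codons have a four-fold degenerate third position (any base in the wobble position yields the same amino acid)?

Codon 1 CAT (His): third position 2-fold.
Codon 2 CTG (Leu): third position 4-fold.
Codon 3 ACG (Thr): third position 4-fold.
Codon 4 AAT (Asn): third position 2-fold.
Codon 5 CGG (Arg): third position 4-fold.
Codon 6 GAA (Glu): third position 2-fold.
Codon 7 AGT (Ser): third position 2-fold.
Codon 8 ATG (Met): third position 1-fold.
Four-fold degenerate third positions: 3.

3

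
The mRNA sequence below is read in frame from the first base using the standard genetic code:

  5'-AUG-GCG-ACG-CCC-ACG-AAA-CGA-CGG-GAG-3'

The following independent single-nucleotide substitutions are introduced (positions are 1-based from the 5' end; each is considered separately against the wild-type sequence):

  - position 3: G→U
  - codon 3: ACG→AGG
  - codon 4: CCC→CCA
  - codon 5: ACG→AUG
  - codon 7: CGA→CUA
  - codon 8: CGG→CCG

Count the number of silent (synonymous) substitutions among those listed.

1

Codon 1: AUG (Met) → AUU (Ile) — missense.
Codon 3: ACG (Thr) → AGG (Arg) — missense.
Codon 4: CCC (Pro) → CCA (Pro) — synonymous.
Codon 5: ACG (Thr) → AUG (Met) — missense.
Codon 7: CGA (Arg) → CUA (Leu) — missense.
Codon 8: CGG (Arg) → CCG (Pro) — missense.
Synonymous: 1 of 6.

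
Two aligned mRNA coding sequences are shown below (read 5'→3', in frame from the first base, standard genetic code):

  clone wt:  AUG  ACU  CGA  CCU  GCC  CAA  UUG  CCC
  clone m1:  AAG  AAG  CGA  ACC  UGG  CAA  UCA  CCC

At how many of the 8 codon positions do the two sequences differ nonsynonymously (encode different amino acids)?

Codon 1: AUG Met / AAG Lys — nonsynonymous.
Codon 2: ACU Thr / AAG Lys — nonsynonymous.
Codon 3: CGA Arg / CGA Arg — identical.
Codon 4: CCU Pro / ACC Thr — nonsynonymous.
Codon 5: GCC Ala / UGG Trp — nonsynonymous.
Codon 6: CAA Gln / CAA Gln — identical.
Codon 7: UUG Leu / UCA Ser — nonsynonymous.
Codon 8: CCC Pro / CCC Pro — identical.
Nonsynonymous differences: 5.

5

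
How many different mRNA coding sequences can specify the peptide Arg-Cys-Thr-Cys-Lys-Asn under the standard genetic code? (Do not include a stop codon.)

Arg: 6 codons.
Cys: 2 codons.
Thr: 4 codons.
Cys: 2 codons.
Lys: 2 codons.
Asn: 2 codons.
6 × 2 × 4 × 2 × 2 × 2 = 384.

384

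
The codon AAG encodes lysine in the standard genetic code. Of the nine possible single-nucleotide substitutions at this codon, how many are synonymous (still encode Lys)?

Position 1: none → 0 synonymous.
Position 2: none → 0 synonymous.
Position 3: AAA → 1 synonymous.
Total: 0 + 0 + 1 = 1.

1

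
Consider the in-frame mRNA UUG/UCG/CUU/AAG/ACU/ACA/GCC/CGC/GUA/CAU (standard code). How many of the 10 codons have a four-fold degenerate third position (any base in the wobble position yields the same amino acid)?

Codon 1 UUG (Leu): third position 2-fold.
Codon 2 UCG (Ser): third position 4-fold.
Codon 3 CUU (Leu): third position 4-fold.
Codon 4 AAG (Lys): third position 2-fold.
Codon 5 ACU (Thr): third position 4-fold.
Codon 6 ACA (Thr): third position 4-fold.
Codon 7 GCC (Ala): third position 4-fold.
Codon 8 CGC (Arg): third position 4-fold.
Codon 9 GUA (Val): third position 4-fold.
Codon 10 CAU (His): third position 2-fold.
Four-fold degenerate third positions: 7.

7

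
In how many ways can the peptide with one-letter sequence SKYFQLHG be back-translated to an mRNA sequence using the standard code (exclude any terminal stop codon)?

Ser: 6 codons.
Lys: 2 codons.
Tyr: 2 codons.
Phe: 2 codons.
Gln: 2 codons.
Leu: 6 codons.
His: 2 codons.
Gly: 4 codons.
6 × 2 × 2 × 2 × 2 × 6 × 2 × 4 = 4608.

4608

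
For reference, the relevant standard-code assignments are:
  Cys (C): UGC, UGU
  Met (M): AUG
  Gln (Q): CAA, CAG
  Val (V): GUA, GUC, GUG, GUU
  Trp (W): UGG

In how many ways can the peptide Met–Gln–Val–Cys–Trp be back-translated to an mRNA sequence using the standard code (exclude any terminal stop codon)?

16

Met: 1 codon.
Gln: 2 codons.
Val: 4 codons.
Cys: 2 codons.
Trp: 1 codon.
1 × 2 × 4 × 2 × 1 = 16.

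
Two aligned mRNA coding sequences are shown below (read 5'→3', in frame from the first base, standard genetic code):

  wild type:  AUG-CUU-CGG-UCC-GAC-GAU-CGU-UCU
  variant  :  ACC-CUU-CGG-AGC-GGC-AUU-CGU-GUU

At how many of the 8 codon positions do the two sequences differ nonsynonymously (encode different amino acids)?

Codon 1: AUG Met / ACC Thr — nonsynonymous.
Codon 2: CUU Leu / CUU Leu — identical.
Codon 3: CGG Arg / CGG Arg — identical.
Codon 4: UCC Ser / AGC Ser — synonymous.
Codon 5: GAC Asp / GGC Gly — nonsynonymous.
Codon 6: GAU Asp / AUU Ile — nonsynonymous.
Codon 7: CGU Arg / CGU Arg — identical.
Codon 8: UCU Ser / GUU Val — nonsynonymous.
Nonsynonymous differences: 4.

4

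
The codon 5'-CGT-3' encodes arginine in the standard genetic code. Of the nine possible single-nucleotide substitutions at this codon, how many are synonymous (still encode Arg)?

Position 1: none → 0 synonymous.
Position 2: none → 0 synonymous.
Position 3: CGC, CGA, CGG → 3 synonymous.
Total: 0 + 0 + 3 = 3.

3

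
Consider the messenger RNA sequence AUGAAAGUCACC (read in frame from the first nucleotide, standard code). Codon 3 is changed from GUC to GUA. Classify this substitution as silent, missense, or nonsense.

Position 9 falls in codon 3: GUC → Val.
After the substitution the codon is GUA → Val.
Both encode Val, so the change is synonymous.

silent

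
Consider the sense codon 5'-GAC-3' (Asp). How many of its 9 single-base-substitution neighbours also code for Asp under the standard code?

Position 1: none → 0 synonymous.
Position 2: none → 0 synonymous.
Position 3: GAU → 1 synonymous.
Total: 0 + 0 + 1 = 1.

1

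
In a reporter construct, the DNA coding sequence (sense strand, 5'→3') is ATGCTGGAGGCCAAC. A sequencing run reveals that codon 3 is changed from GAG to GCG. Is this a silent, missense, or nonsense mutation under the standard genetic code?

missense

Position 8 falls in codon 3: GAG → Glu.
After the substitution the codon is GCG → Ala.
Glu ≠ Ala, so this is a missense mutation.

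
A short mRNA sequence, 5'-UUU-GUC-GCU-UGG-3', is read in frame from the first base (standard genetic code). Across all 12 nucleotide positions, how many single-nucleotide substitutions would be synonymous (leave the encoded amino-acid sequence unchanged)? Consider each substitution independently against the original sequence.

7

Codon 1 (UUU, Phe): 1 synonymous substitution.
Codon 2 (GUC, Val): 3 synonymous substitutions.
Codon 3 (GCU, Ala): 3 synonymous substitutions.
Codon 4 (UGG, Trp): 0 synonymous substitutions.
Total: 1 + 3 + 3 + 0 = 7.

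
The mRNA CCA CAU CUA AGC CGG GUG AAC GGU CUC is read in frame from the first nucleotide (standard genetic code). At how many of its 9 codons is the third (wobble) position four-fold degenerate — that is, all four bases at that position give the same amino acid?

Codon 1 CCA (Pro): third position 4-fold.
Codon 2 CAU (His): third position 2-fold.
Codon 3 CUA (Leu): third position 4-fold.
Codon 4 AGC (Ser): third position 2-fold.
Codon 5 CGG (Arg): third position 4-fold.
Codon 6 GUG (Val): third position 4-fold.
Codon 7 AAC (Asn): third position 2-fold.
Codon 8 GGU (Gly): third position 4-fold.
Codon 9 CUC (Leu): third position 4-fold.
Four-fold degenerate third positions: 6.

6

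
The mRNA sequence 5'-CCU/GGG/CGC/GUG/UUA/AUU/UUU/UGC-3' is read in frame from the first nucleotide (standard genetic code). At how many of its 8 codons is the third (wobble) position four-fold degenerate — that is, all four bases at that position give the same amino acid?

4

Codon 1 CCU (Pro): third position 4-fold.
Codon 2 GGG (Gly): third position 4-fold.
Codon 3 CGC (Arg): third position 4-fold.
Codon 4 GUG (Val): third position 4-fold.
Codon 5 UUA (Leu): third position 2-fold.
Codon 6 AUU (Ile): third position 3-fold.
Codon 7 UUU (Phe): third position 2-fold.
Codon 8 UGC (Cys): third position 2-fold.
Four-fold degenerate third positions: 4.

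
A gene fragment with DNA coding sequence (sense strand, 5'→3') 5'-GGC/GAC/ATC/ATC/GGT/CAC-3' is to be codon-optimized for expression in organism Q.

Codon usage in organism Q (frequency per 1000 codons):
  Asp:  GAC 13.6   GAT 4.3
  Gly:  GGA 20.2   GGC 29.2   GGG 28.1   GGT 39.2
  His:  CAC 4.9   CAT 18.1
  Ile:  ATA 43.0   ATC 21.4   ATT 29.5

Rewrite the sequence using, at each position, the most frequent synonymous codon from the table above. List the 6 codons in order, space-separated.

Codon 1 (Gly): best is GGT at 39.2.
Codon 2 (Asp): best is GAC at 13.6.
Codon 3 (Ile): best is ATA at 43.0.
Codon 4 (Ile): best is ATA at 43.0.
Codon 5 (Gly): best is GGT at 39.2.
Codon 6 (His): best is CAT at 18.1.

GGT GAC ATA ATA GGT CAT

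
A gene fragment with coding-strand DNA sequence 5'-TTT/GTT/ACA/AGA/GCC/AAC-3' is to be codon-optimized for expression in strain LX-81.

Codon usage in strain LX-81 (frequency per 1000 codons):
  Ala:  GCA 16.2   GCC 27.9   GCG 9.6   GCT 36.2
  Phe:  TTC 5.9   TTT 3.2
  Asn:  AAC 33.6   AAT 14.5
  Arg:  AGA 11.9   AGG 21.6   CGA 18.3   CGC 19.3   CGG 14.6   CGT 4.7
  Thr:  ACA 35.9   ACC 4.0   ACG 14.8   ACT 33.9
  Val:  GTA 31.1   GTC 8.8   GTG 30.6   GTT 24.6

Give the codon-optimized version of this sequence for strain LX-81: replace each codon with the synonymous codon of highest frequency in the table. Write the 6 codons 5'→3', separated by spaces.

TTC GTA ACA AGG GCT AAC

Codon 1 (Phe): best is TTC at 5.9.
Codon 2 (Val): best is GTA at 31.1.
Codon 3 (Thr): best is ACA at 35.9.
Codon 4 (Arg): best is AGG at 21.6.
Codon 5 (Ala): best is GCT at 36.2.
Codon 6 (Asn): best is AAC at 33.6.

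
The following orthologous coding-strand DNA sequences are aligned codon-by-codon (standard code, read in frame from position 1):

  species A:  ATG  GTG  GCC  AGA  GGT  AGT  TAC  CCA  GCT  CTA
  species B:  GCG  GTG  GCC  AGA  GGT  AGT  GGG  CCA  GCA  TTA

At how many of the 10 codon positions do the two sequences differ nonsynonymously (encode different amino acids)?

Codon 1: ATG Met / GCG Ala — nonsynonymous.
Codon 2: GTG Val / GTG Val — identical.
Codon 3: GCC Ala / GCC Ala — identical.
Codon 4: AGA Arg / AGA Arg — identical.
Codon 5: GGT Gly / GGT Gly — identical.
Codon 6: AGT Ser / AGT Ser — identical.
Codon 7: TAC Tyr / GGG Gly — nonsynonymous.
Codon 8: CCA Pro / CCA Pro — identical.
Codon 9: GCT Ala / GCA Ala — synonymous.
Codon 10: CTA Leu / TTA Leu — synonymous.
Nonsynonymous differences: 2.

2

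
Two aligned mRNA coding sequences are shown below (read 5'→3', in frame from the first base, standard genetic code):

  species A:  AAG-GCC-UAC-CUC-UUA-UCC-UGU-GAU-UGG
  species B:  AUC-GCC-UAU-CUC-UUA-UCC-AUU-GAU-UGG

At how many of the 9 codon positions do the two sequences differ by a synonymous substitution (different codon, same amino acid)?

Codon 1: AAG Lys / AUC Ile — nonsynonymous.
Codon 2: GCC Ala / GCC Ala — identical.
Codon 3: UAC Tyr / UAU Tyr — synonymous.
Codon 4: CUC Leu / CUC Leu — identical.
Codon 5: UUA Leu / UUA Leu — identical.
Codon 6: UCC Ser / UCC Ser — identical.
Codon 7: UGU Cys / AUU Ile — nonsynonymous.
Codon 8: GAU Asp / GAU Asp — identical.
Codon 9: UGG Trp / UGG Trp — identical.
Synonymous differences: 1.

1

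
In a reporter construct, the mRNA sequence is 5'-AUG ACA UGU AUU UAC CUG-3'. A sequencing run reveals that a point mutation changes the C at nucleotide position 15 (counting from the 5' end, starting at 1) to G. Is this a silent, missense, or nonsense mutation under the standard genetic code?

Position 15 falls in codon 5: UAC → Tyr.
After the substitution the codon is UAG → Stop.
The new codon is a stop codon, so this is a nonsense mutation.

nonsense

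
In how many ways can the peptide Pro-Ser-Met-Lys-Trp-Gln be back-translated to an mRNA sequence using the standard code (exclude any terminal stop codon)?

Pro: 4 codons.
Ser: 6 codons.
Met: 1 codon.
Lys: 2 codons.
Trp: 1 codon.
Gln: 2 codons.
4 × 6 × 1 × 2 × 1 × 2 = 96.

96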